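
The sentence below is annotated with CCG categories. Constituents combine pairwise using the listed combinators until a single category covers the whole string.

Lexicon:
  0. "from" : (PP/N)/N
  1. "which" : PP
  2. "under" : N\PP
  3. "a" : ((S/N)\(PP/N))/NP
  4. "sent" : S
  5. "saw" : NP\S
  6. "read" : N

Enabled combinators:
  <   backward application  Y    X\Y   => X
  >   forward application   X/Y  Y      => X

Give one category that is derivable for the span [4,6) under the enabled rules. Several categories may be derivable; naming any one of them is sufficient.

[0,7] S   >
  [0,6] S/N   <
    [0,3] PP/N   >
      [0,1] "from" : (PP/N)/N
      [1,3] N   <
        [1,2] "which" : PP
        [2,3] "under" : N\PP
    [3,6] (S/N)\(PP/N)   >
      [3,4] "a" : ((S/N)\(PP/N))/NP
      [4,6] NP   <
        [4,5] "sent" : S
        [5,6] "saw" : NP\S
  [6,7] "read" : N

NP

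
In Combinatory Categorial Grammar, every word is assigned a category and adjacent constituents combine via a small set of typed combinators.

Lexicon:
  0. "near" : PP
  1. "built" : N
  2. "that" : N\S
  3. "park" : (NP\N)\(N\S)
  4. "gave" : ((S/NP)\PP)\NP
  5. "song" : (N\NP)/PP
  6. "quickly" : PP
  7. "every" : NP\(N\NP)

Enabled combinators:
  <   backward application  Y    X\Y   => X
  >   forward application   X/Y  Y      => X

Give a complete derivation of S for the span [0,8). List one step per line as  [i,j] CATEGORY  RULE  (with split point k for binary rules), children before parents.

[0,8] S   >
  [0,5] S/NP   <
    [0,1] "near" : PP
    [1,5] (S/NP)\PP   <
      [1,4] NP   <
        [1,2] "built" : N
        [2,4] NP\N   <
          [2,3] "that" : N\S
          [3,4] "park" : (NP\N)\(N\S)
      [4,5] "gave" : ((S/NP)\PP)\NP
  [5,8] NP   <
    [5,7] N\NP   >
      [5,6] "song" : (N\NP)/PP
      [6,7] "quickly" : PP
    [7,8] "every" : NP\(N\NP)

[0,1] PP  lex  "near"
[1,2] N  lex  "built"
[2,3] N\S  lex  "that"
[3,4] (NP\N)\(N\S)  lex  "park"
[2,4] NP\N  <  k=3
[1,4] NP  <  k=2
[4,5] ((S/NP)\PP)\NP  lex  "gave"
[1,5] (S/NP)\PP  <  k=4
[0,5] S/NP  <  k=1
[5,6] (N\NP)/PP  lex  "song"
[6,7] PP  lex  "quickly"
[5,7] N\NP  >  k=6
[7,8] NP\(N\NP)  lex  "every"
[5,8] NP  <  k=7
[0,8] S  >  k=5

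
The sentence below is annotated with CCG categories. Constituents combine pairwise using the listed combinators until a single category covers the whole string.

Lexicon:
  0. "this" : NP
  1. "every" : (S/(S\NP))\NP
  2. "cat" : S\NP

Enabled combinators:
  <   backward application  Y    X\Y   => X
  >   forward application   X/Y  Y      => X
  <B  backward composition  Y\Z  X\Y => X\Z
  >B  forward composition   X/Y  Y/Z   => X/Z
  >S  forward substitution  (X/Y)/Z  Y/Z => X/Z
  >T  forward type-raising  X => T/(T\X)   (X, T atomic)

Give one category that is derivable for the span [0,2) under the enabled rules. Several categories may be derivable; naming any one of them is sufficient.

[0,3] S   >
  [0,2] S/(S\NP)   <
    [0,1] "this" : NP
    [1,2] "every" : (S/(S\NP))\NP
  [2,3] "cat" : S\NP

S/(S\NP)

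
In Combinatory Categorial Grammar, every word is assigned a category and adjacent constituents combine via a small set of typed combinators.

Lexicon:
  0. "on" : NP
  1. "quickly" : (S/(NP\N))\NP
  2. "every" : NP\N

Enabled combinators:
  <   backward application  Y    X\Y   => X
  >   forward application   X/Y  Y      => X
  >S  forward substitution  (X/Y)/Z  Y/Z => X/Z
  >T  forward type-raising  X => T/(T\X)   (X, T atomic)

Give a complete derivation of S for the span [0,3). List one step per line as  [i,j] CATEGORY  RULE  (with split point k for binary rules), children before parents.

[0,1] NP  lex  "on"
[1,2] (S/(NP\N))\NP  lex  "quickly"
[0,2] S/(NP\N)  <  k=1
[2,3] NP\N  lex  "every"
[0,3] S  >  k=2

[0,3] S   >
  [0,2] S/(NP\N)   <
    [0,1] "on" : NP
    [1,2] "quickly" : (S/(NP\N))\NP
  [2,3] "every" : NP\N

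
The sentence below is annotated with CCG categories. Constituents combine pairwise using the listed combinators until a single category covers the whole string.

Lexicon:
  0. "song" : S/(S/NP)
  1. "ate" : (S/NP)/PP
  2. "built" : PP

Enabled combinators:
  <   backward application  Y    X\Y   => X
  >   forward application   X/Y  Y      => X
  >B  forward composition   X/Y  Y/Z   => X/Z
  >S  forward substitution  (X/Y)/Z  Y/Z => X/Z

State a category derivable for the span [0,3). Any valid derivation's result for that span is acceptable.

[0,3] S   >
  [0,2] S/PP   >B
    [0,1] "song" : S/(S/NP)
    [1,2] "ate" : (S/NP)/PP
  [2,3] "built" : PP

S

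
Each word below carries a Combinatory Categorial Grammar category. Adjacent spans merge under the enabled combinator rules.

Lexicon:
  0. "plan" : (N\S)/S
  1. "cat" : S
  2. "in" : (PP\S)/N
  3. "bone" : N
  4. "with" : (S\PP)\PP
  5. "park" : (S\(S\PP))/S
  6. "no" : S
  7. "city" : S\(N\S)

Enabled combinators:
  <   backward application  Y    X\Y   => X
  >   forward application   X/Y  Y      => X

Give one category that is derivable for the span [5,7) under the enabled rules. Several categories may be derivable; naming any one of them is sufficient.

S\(S\PP)

[0,8] S   <
  [0,7] N\S   >
    [0,1] "plan" : (N\S)/S
    [1,7] S   <
      [1,5] S\PP   <
        [1,4] PP   <
          [1,2] "cat" : S
          [2,4] PP\S   >
            [2,3] "in" : (PP\S)/N
            [3,4] "bone" : N
        [4,5] "with" : (S\PP)\PP
      [5,7] S\(S\PP)   >
        [5,6] "park" : (S\(S\PP))/S
        [6,7] "no" : S
  [7,8] "city" : S\(N\S)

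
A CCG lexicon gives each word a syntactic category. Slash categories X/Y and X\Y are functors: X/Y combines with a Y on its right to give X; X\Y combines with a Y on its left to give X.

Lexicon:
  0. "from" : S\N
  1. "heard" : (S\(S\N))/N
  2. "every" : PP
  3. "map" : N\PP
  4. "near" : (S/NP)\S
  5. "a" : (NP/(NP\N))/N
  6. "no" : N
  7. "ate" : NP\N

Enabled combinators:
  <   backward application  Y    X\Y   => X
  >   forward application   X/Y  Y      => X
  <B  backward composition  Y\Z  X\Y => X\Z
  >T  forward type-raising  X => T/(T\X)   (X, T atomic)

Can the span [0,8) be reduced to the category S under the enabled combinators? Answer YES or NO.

[0,8] S   >
  [0,5] S/NP   <
    [0,4] S   <
      [0,1] "from" : S\N
      [1,4] S\(S\N)   >
        [1,2] "heard" : (S\(S\N))/N
        [2,4] N   >
          [2,3] N/(N\PP)   >T
            [2,3] "every" : PP
          [3,4] "map" : N\PP
    [4,5] "near" : (S/NP)\S
  [5,8] NP   >
    [5,7] NP/(NP\N)   >
      [5,6] "a" : (NP/(NP\N))/N
      [6,7] "no" : N
    [7,8] "ate" : NP\N

YES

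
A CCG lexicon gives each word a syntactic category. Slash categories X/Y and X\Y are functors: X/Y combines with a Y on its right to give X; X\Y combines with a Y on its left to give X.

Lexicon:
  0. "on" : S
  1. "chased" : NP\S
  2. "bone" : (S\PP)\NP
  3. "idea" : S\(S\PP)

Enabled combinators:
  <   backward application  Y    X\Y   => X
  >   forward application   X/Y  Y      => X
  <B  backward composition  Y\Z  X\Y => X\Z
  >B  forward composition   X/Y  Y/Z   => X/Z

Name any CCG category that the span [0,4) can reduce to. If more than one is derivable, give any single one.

[0,4] S   <
  [0,2] NP   <
    [0,1] "on" : S
    [1,2] "chased" : NP\S
  [2,4] S\NP   <B
    [2,3] "bone" : (S\PP)\NP
    [3,4] "idea" : S\(S\PP)

S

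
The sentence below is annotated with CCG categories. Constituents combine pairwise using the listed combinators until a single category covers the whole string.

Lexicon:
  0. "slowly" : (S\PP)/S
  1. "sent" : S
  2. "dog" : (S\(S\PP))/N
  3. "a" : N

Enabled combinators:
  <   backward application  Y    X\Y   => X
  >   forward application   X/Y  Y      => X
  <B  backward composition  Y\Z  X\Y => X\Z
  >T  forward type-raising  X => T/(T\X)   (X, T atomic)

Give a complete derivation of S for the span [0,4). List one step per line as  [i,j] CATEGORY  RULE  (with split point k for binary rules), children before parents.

[0,1] (S\PP)/S  lex  "slowly"
[1,2] S  lex  "sent"
[0,2] S\PP  >  k=1
[2,3] (S\(S\PP))/N  lex  "dog"
[3,4] N  lex  "a"
[2,4] S\(S\PP)  >  k=3
[0,4] S  <  k=2

[0,4] S   <
  [0,2] S\PP   >
    [0,1] "slowly" : (S\PP)/S
    [1,2] "sent" : S
  [2,4] S\(S\PP)   >
    [2,3] "dog" : (S\(S\PP))/N
    [3,4] "a" : N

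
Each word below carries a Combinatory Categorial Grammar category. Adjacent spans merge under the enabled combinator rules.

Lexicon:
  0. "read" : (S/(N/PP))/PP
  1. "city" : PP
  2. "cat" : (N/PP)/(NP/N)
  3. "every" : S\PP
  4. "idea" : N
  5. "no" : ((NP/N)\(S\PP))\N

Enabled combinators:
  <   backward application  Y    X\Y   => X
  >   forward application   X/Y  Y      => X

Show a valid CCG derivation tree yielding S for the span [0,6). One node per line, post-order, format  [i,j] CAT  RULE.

[0,6] S   >
  [0,2] S/(N/PP)   >
    [0,1] "read" : (S/(N/PP))/PP
    [1,2] "city" : PP
  [2,6] N/PP   >
    [2,3] "cat" : (N/PP)/(NP/N)
    [3,6] NP/N   <
      [3,4] "every" : S\PP
      [4,6] (NP/N)\(S\PP)   <
        [4,5] "idea" : N
        [5,6] "no" : ((NP/N)\(S\PP))\N

[0,1] (S/(N/PP))/PP  lex  "read"
[1,2] PP  lex  "city"
[0,2] S/(N/PP)  >  k=1
[2,3] (N/PP)/(NP/N)  lex  "cat"
[3,4] S\PP  lex  "every"
[4,5] N  lex  "idea"
[5,6] ((NP/N)\(S\PP))\N  lex  "no"
[4,6] (NP/N)\(S\PP)  <  k=5
[3,6] NP/N  <  k=4
[2,6] N/PP  >  k=3
[0,6] S  >  k=2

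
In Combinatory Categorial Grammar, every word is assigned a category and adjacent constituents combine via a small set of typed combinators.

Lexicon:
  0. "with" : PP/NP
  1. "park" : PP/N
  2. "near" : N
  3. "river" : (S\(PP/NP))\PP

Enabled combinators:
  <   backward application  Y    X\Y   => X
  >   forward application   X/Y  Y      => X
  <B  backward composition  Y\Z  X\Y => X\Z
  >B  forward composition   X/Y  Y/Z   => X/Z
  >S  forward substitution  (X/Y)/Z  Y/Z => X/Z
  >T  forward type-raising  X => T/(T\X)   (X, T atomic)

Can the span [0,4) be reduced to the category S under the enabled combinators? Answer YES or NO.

[0,4] S   <
  [0,1] "with" : PP/NP
  [1,4] S\(PP/NP)   <
    [1,3] PP   >
      [1,2] "park" : PP/N
      [2,3] "near" : N
    [3,4] "river" : (S\(PP/NP))\PP

YES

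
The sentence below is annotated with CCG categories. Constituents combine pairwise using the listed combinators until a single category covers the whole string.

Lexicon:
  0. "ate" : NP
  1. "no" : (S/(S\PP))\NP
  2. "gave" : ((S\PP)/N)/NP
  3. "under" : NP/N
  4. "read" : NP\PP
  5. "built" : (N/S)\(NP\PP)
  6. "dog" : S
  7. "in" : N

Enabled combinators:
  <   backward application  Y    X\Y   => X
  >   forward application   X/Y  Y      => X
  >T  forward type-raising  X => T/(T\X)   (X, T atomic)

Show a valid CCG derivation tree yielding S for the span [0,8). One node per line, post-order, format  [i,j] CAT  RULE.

[0,1] NP  lex  "ate"
[1,2] (S/(S\PP))\NP  lex  "no"
[0,2] S/(S\PP)  <  k=1
[2,3] ((S\PP)/N)/NP  lex  "gave"
[3,4] NP/N  lex  "under"
[4,5] NP\PP  lex  "read"
[5,6] (N/S)\(NP\PP)  lex  "built"
[4,6] N/S  <  k=5
[6,7] S  lex  "dog"
[4,7] N  >  k=6
[3,7] NP  >  k=4
[2,7] (S\PP)/N  >  k=3
[7,8] N  lex  "in"
[2,8] S\PP  >  k=7
[0,8] S  >  k=2

[0,8] S   >
  [0,2] S/(S\PP)   <
    [0,1] "ate" : NP
    [1,2] "no" : (S/(S\PP))\NP
  [2,8] S\PP   >
    [2,7] (S\PP)/N   >
      [2,3] "gave" : ((S\PP)/N)/NP
      [3,7] NP   >
        [3,4] "under" : NP/N
        [4,7] N   >
          [4,6] N/S   <
            [4,5] "read" : NP\PP
            [5,6] "built" : (N/S)\(NP\PP)
          [6,7] "dog" : S
    [7,8] "in" : N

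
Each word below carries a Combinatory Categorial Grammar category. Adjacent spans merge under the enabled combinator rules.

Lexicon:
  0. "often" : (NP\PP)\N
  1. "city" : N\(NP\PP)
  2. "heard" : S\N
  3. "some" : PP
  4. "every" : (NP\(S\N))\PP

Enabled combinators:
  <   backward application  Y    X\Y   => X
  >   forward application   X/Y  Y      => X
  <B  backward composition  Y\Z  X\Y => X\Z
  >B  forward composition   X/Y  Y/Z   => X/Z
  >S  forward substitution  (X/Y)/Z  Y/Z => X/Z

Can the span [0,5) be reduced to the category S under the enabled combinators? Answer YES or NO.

NO

(NP\PP)\N N\(NP\PP) S\N PP (NP\(S\N))\PP
CKY chart[0,5] = {NP}; S ∉ chart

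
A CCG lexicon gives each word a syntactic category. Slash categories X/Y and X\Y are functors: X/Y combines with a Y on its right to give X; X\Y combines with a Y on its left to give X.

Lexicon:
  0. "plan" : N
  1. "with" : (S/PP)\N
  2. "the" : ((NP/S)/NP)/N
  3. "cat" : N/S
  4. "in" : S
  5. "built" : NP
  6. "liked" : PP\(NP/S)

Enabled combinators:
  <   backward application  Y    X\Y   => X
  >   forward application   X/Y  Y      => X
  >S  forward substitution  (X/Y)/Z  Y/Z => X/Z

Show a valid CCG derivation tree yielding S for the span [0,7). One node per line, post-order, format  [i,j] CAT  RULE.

[0,7] S   >
  [0,2] S/PP   <
    [0,1] "plan" : N
    [1,2] "with" : (S/PP)\N
  [2,7] PP   <
    [2,6] NP/S   >
      [2,5] (NP/S)/NP   >
        [2,3] "the" : ((NP/S)/NP)/N
        [3,5] N   >
          [3,4] "cat" : N/S
          [4,5] "in" : S
      [5,6] "built" : NP
    [6,7] "liked" : PP\(NP/S)

[0,1] N  lex  "plan"
[1,2] (S/PP)\N  lex  "with"
[0,2] S/PP  <  k=1
[2,3] ((NP/S)/NP)/N  lex  "the"
[3,4] N/S  lex  "cat"
[4,5] S  lex  "in"
[3,5] N  >  k=4
[2,5] (NP/S)/NP  >  k=3
[5,6] NP  lex  "built"
[2,6] NP/S  >  k=5
[6,7] PP\(NP/S)  lex  "liked"
[2,7] PP  <  k=6
[0,7] S  >  k=2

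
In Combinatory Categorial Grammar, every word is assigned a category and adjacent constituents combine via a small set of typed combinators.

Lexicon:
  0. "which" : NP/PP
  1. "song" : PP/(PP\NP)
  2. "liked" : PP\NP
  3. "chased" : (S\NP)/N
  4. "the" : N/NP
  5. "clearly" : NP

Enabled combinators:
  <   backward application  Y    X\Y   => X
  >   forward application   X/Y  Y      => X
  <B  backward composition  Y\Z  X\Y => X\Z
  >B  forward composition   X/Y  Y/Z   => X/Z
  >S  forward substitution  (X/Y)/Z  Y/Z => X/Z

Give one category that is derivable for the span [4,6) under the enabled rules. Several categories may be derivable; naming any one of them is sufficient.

N

[0,6] S   <
  [0,3] NP   >
    [0,1] "which" : NP/PP
    [1,3] PP   >
      [1,2] "song" : PP/(PP\NP)
      [2,3] "liked" : PP\NP
  [3,6] S\NP   >
    [3,4] "chased" : (S\NP)/N
    [4,6] N   >
      [4,5] "the" : N/NP
      [5,6] "clearly" : NP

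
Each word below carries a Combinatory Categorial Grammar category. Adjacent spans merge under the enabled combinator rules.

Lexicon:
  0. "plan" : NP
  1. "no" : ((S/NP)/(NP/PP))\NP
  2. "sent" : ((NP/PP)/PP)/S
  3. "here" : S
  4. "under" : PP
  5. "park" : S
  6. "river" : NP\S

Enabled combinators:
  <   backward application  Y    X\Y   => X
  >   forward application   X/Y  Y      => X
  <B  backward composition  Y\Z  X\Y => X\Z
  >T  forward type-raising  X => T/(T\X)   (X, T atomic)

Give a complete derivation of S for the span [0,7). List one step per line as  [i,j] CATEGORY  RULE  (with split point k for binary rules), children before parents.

[0,7] S   >
  [0,5] S/NP   >
    [0,2] (S/NP)/(NP/PP)   <
      [0,1] "plan" : NP
      [1,2] "no" : ((S/NP)/(NP/PP))\NP
    [2,5] NP/PP   >
      [2,4] (NP/PP)/PP   >
        [2,3] "sent" : ((NP/PP)/PP)/S
        [3,4] "here" : S
      [4,5] "under" : PP
  [5,7] NP   <
    [5,6] "park" : S
    [6,7] "river" : NP\S

[0,1] NP  lex  "plan"
[1,2] ((S/NP)/(NP/PP))\NP  lex  "no"
[0,2] (S/NP)/(NP/PP)  <  k=1
[2,3] ((NP/PP)/PP)/S  lex  "sent"
[3,4] S  lex  "here"
[2,4] (NP/PP)/PP  >  k=3
[4,5] PP  lex  "under"
[2,5] NP/PP  >  k=4
[0,5] S/NP  >  k=2
[5,6] S  lex  "park"
[6,7] NP\S  lex  "river"
[5,7] NP  <  k=6
[0,7] S  >  k=5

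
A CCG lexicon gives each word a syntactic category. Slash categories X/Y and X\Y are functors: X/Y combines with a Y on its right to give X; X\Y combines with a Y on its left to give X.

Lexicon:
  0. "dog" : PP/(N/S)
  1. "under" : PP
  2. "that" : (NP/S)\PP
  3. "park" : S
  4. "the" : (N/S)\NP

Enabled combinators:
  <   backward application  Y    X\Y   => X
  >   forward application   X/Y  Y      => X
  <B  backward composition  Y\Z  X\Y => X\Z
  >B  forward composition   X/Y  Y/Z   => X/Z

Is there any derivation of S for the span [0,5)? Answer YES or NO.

PP/(N/S) PP (NP/S)\PP S (N/S)\NP
CKY chart[0,5] = {PP}; S ∉ chart

NO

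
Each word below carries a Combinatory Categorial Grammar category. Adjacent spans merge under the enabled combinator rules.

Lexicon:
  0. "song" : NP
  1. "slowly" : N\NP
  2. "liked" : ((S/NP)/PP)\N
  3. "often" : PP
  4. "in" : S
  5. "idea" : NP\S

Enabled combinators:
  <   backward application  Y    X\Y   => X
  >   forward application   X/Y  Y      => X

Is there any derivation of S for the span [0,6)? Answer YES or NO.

[0,6] S   >
  [0,4] S/NP   >
    [0,3] (S/NP)/PP   <
      [0,2] N   <
        [0,1] "song" : NP
        [1,2] "slowly" : N\NP
      [2,3] "liked" : ((S/NP)/PP)\N
    [3,4] "often" : PP
  [4,6] NP   <
    [4,5] "in" : S
    [5,6] "idea" : NP\S

YES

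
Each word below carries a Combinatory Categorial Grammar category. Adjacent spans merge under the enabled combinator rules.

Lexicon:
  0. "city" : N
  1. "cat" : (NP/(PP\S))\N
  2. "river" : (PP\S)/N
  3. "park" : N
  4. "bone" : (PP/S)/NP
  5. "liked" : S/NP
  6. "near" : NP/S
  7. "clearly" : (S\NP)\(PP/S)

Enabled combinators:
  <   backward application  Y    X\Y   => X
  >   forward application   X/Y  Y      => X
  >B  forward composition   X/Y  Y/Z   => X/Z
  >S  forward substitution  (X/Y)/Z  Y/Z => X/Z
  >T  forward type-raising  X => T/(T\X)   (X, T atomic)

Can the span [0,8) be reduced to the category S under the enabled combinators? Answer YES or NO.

YES

[0,8] S   <
  [0,4] NP   >
    [0,2] NP/(PP\S)   <
      [0,1] "city" : N
      [1,2] "cat" : (NP/(PP\S))\N
    [2,4] PP\S   >
      [2,3] "river" : (PP\S)/N
      [3,4] "park" : N
  [4,8] S\NP   <
    [4,7] PP/S   >B
      [4,6] PP/NP   >S
        [4,5] "bone" : (PP/S)/NP
        [5,6] "liked" : S/NP
      [6,7] "near" : NP/S
    [7,8] "clearly" : (S\NP)\(PP/S)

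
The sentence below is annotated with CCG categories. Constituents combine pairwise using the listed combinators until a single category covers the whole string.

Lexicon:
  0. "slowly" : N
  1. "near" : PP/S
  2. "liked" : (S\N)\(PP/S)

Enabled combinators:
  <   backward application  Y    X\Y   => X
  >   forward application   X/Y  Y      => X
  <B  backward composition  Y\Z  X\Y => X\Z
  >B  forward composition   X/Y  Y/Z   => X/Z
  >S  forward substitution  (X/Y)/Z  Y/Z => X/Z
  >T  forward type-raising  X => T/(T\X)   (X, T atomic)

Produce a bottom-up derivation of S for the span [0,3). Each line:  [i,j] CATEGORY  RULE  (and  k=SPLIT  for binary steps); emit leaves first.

[0,3] S   <
  [0,1] "slowly" : N
  [1,3] S\N   <
    [1,2] "near" : PP/S
    [2,3] "liked" : (S\N)\(PP/S)

[0,1] N  lex  "slowly"
[1,2] PP/S  lex  "near"
[2,3] (S\N)\(PP/S)  lex  "liked"
[1,3] S\N  <  k=2
[0,3] S  <  k=1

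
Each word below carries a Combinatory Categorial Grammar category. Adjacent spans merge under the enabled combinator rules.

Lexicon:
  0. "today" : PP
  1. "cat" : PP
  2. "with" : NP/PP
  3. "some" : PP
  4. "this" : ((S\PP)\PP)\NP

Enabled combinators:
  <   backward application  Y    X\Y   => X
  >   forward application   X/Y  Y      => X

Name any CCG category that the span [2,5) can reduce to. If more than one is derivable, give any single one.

(S\PP)\PP

[0,5] S   <
  [0,1] "today" : PP
  [1,5] S\PP   <
    [1,2] "cat" : PP
    [2,5] (S\PP)\PP   <
      [2,4] NP   >
        [2,3] "with" : NP/PP
        [3,4] "some" : PP
      [4,5] "this" : ((S\PP)\PP)\NP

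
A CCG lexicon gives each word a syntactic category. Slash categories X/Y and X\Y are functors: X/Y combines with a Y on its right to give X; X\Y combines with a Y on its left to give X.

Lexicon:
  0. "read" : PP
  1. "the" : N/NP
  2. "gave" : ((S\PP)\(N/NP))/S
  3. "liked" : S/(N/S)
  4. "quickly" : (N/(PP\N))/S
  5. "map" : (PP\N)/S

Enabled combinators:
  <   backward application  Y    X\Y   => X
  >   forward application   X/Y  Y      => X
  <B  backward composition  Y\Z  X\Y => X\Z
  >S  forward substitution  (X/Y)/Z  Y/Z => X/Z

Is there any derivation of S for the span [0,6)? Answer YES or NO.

YES

[0,6] S   <
  [0,1] "read" : PP
  [1,6] S\PP   <
    [1,2] "the" : N/NP
    [2,6] (S\PP)\(N/NP)   >
      [2,3] "gave" : ((S\PP)\(N/NP))/S
      [3,6] S   >
        [3,4] "liked" : S/(N/S)
        [4,6] N/S   >S
          [4,5] "quickly" : (N/(PP\N))/S
          [5,6] "map" : (PP\N)/S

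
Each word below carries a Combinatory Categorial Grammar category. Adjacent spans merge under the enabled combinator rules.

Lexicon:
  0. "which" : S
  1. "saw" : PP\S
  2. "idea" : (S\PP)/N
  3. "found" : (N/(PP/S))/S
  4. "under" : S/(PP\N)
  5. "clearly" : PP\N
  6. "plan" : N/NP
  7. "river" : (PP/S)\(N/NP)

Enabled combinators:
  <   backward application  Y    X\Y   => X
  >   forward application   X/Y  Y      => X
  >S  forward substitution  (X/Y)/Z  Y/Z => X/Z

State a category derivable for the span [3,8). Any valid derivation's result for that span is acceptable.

[0,8] S   <
  [0,2] PP   <
    [0,1] "which" : S
    [1,2] "saw" : PP\S
  [2,8] S\PP   >
    [2,3] "idea" : (S\PP)/N
    [3,8] N   >
      [3,6] N/(PP/S)   >
        [3,4] "found" : (N/(PP/S))/S
        [4,6] S   >
          [4,5] "under" : S/(PP\N)
          [5,6] "clearly" : PP\N
      [6,8] PP/S   <
        [6,7] "plan" : N/NP
        [7,8] "river" : (PP/S)\(N/NP)

N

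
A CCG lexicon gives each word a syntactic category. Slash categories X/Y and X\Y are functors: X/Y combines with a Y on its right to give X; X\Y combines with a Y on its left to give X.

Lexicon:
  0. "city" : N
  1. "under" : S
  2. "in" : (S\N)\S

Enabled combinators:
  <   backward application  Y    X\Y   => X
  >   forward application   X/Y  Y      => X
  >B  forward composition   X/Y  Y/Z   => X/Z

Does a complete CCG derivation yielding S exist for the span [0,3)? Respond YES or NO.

[0,3] S   <
  [0,1] "city" : N
  [1,3] S\N   <
    [1,2] "under" : S
    [2,3] "in" : (S\N)\S

YES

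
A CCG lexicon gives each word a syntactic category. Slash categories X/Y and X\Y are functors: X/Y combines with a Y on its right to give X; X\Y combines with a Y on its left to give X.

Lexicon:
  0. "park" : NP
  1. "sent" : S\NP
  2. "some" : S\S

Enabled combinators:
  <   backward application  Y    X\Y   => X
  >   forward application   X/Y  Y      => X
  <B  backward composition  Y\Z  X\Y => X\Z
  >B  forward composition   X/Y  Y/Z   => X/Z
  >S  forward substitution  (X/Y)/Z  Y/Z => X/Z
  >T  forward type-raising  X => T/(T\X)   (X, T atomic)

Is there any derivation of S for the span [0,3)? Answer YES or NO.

[0,3] S   >
  [0,1] S/(S\NP)   >T
    [0,1] "park" : NP
  [1,3] S\NP   <B
    [1,2] "sent" : S\NP
    [2,3] "some" : S\S

YES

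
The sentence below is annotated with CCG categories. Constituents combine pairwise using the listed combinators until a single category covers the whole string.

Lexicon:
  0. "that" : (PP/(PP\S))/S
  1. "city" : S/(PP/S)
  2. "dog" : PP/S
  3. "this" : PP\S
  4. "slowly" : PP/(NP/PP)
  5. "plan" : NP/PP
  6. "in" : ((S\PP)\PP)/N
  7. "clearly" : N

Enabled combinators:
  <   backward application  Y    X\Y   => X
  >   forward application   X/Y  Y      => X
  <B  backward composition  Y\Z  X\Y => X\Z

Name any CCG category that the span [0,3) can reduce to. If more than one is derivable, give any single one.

[0,8] S   <
  [0,4] PP   >
    [0,3] PP/(PP\S)   >
      [0,1] "that" : (PP/(PP\S))/S
      [1,3] S   >
        [1,2] "city" : S/(PP/S)
        [2,3] "dog" : PP/S
    [3,4] "this" : PP\S
  [4,8] S\PP   <
    [4,6] PP   >
      [4,5] "slowly" : PP/(NP/PP)
      [5,6] "plan" : NP/PP
    [6,8] (S\PP)\PP   >
      [6,7] "in" : ((S\PP)\PP)/N
      [7,8] "clearly" : N

PP/(PP\S)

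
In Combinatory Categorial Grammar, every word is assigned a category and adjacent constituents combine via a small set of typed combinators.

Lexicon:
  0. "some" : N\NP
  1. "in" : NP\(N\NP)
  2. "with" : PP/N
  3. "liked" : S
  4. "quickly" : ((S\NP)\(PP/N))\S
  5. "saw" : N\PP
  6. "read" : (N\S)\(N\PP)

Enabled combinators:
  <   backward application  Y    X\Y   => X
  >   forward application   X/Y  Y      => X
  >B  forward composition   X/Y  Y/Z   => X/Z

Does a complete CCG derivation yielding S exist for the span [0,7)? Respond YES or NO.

NO

N\NP NP\(N\NP) PP/N S ((S\NP)\(PP/N))\S N\PP (N\S)\(N\PP)
CKY chart[0,7] = {N}; S ∉ chart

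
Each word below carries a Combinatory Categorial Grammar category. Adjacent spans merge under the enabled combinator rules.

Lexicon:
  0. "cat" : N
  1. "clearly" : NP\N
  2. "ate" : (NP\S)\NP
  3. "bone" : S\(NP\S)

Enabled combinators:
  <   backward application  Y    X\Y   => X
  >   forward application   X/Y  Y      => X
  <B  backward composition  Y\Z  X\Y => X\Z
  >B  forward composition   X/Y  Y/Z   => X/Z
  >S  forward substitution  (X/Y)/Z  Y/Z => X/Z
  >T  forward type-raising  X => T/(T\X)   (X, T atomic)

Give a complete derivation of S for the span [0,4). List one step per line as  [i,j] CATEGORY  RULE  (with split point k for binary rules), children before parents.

[0,1] N  lex  "cat"
[0,1] NP/(NP\N)  >T
[1,2] NP\N  lex  "clearly"
[0,2] NP  >  k=1
[2,3] (NP\S)\NP  lex  "ate"
[3,4] S\(NP\S)  lex  "bone"
[2,4] S\NP  <B  k=3
[0,4] S  <  k=2

[0,4] S   <
  [0,2] NP   >
    [0,1] NP/(NP\N)   >T
      [0,1] "cat" : N
    [1,2] "clearly" : NP\N
  [2,4] S\NP   <B
    [2,3] "ate" : (NP\S)\NP
    [3,4] "bone" : S\(NP\S)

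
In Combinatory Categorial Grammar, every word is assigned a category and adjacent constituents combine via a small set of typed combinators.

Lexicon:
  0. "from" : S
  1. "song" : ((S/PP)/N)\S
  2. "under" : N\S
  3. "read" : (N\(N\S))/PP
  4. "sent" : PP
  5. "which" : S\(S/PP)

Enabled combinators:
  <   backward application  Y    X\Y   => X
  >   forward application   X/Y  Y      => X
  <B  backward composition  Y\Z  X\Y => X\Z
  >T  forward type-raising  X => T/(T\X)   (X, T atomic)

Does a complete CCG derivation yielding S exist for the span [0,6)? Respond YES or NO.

[0,6] S   <
  [0,5] S/PP   >
    [0,2] (S/PP)/N   <
      [0,1] "from" : S
      [1,2] "song" : ((S/PP)/N)\S
    [2,5] N   <
      [2,3] "under" : N\S
      [3,5] N\(N\S)   >
        [3,4] "read" : (N\(N\S))/PP
        [4,5] "sent" : PP
  [5,6] "which" : S\(S/PP)

YES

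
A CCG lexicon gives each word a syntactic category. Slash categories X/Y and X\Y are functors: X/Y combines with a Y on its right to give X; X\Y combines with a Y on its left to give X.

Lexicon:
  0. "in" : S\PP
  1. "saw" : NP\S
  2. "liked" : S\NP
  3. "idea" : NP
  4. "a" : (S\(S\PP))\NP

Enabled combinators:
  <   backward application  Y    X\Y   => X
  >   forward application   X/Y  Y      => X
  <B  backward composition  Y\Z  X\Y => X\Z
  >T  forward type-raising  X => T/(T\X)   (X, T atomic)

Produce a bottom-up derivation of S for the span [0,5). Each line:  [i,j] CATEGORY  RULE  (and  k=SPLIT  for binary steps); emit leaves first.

[0,1] S\PP  lex  "in"
[1,2] NP\S  lex  "saw"
[0,2] NP\PP  <B  k=1
[2,3] S\NP  lex  "liked"
[0,3] S\PP  <B  k=2
[3,4] NP  lex  "idea"
[4,5] (S\(S\PP))\NP  lex  "a"
[3,5] S\(S\PP)  <  k=4
[0,5] S  <  k=3

[0,5] S   <
  [0,3] S\PP   <B
    [0,2] NP\PP   <B
      [0,1] "in" : S\PP
      [1,2] "saw" : NP\S
    [2,3] "liked" : S\NP
  [3,5] S\(S\PP)   <
    [3,4] "idea" : NP
    [4,5] "a" : (S\(S\PP))\NP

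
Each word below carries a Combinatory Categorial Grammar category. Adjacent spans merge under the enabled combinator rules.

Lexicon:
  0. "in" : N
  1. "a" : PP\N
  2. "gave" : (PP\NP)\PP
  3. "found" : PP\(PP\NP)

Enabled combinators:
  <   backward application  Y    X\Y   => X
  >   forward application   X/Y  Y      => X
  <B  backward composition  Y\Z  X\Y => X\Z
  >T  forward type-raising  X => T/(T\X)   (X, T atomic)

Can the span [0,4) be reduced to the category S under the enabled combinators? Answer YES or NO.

NO

N PP\N (PP\NP)\PP PP\(PP\NP)
CKY chart[0,4] = {N/(N\PP), NP/(NP\PP), PP, PP/(PP\PP), S/(S\PP)}; S ∉ chart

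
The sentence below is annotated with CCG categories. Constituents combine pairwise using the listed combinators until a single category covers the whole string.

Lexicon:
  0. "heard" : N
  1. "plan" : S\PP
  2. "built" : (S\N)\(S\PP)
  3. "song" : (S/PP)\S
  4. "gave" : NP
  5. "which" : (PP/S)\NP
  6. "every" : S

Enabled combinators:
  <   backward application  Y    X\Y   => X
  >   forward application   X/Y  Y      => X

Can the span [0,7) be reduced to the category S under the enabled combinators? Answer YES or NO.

[0,7] S   >
  [0,4] S/PP   <
    [0,3] S   <
      [0,1] "heard" : N
      [1,3] S\N   <
        [1,2] "plan" : S\PP
        [2,3] "built" : (S\N)\(S\PP)
    [3,4] "song" : (S/PP)\S
  [4,7] PP   >
    [4,6] PP/S   <
      [4,5] "gave" : NP
      [5,6] "which" : (PP/S)\NP
    [6,7] "every" : S

YES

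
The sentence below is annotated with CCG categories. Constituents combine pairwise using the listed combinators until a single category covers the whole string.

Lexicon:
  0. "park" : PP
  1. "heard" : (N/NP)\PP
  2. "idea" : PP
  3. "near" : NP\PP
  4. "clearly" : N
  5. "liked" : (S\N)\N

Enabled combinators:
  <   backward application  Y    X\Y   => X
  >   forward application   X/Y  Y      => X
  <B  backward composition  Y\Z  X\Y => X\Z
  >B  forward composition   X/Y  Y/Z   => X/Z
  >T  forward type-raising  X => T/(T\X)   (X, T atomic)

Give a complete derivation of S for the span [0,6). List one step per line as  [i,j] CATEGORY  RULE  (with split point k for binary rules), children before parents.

[0,1] PP  lex  "park"
[1,2] (N/NP)\PP  lex  "heard"
[0,2] N/NP  <  k=1
[2,3] PP  lex  "idea"
[3,4] NP\PP  lex  "near"
[2,4] NP  <  k=3
[0,4] N  >  k=2
[4,5] N  lex  "clearly"
[5,6] (S\N)\N  lex  "liked"
[4,6] S\N  <  k=5
[0,6] S  <  k=4

[0,6] S   <
  [0,4] N   >
    [0,2] N/NP   <
      [0,1] "park" : PP
      [1,2] "heard" : (N/NP)\PP
    [2,4] NP   <
      [2,3] "idea" : PP
      [3,4] "near" : NP\PP
  [4,6] S\N   <
    [4,5] "clearly" : N
    [5,6] "liked" : (S\N)\N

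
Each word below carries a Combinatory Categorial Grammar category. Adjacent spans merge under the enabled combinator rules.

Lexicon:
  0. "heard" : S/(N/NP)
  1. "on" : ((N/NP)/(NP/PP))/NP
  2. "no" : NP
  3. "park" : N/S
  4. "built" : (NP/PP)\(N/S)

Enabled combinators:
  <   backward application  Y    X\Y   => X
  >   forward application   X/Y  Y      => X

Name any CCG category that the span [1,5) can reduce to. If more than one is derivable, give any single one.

[0,5] S   >
  [0,1] "heard" : S/(N/NP)
  [1,5] N/NP   >
    [1,3] (N/NP)/(NP/PP)   >
      [1,2] "on" : ((N/NP)/(NP/PP))/NP
      [2,3] "no" : NP
    [3,5] NP/PP   <
      [3,4] "park" : N/S
      [4,5] "built" : (NP/PP)\(N/S)

N/NP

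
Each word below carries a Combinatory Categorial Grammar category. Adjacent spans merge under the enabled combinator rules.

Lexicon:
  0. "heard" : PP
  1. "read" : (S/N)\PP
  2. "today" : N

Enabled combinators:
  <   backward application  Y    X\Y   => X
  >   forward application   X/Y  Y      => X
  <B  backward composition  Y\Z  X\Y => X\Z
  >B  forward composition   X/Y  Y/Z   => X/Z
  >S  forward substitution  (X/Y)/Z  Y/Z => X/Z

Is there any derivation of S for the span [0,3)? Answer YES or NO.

[0,3] S   >
  [0,2] S/N   <
    [0,1] "heard" : PP
    [1,2] "read" : (S/N)\PP
  [2,3] "today" : N

YES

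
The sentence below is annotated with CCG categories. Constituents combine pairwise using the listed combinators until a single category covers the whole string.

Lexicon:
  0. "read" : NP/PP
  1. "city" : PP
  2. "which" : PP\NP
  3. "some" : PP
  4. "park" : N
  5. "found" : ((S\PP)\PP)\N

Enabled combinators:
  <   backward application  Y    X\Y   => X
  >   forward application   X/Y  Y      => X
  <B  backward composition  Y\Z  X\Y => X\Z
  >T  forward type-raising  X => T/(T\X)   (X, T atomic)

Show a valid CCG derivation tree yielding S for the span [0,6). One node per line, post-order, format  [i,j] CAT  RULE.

[0,1] NP/PP  lex  "read"
[1,2] PP  lex  "city"
[0,2] NP  >  k=1
[2,3] PP\NP  lex  "which"
[0,3] PP  <  k=2
[3,4] PP  lex  "some"
[4,5] N  lex  "park"
[5,6] ((S\PP)\PP)\N  lex  "found"
[4,6] (S\PP)\PP  <  k=5
[3,6] S\PP  <  k=4
[0,6] S  <  k=3

[0,6] S   <
  [0,3] PP   <
    [0,2] NP   >
      [0,1] "read" : NP/PP
      [1,2] "city" : PP
    [2,3] "which" : PP\NP
  [3,6] S\PP   <
    [3,4] "some" : PP
    [4,6] (S\PP)\PP   <
      [4,5] "park" : N
      [5,6] "found" : ((S\PP)\PP)\N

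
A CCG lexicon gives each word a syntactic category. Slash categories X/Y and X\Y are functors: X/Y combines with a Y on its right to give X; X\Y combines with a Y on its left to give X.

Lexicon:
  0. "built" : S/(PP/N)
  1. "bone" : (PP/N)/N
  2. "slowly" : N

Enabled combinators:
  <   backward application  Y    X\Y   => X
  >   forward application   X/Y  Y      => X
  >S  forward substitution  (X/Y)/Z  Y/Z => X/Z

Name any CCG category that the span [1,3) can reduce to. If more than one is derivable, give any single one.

[0,3] S   >
  [0,1] "built" : S/(PP/N)
  [1,3] PP/N   >
    [1,2] "bone" : (PP/N)/N
    [2,3] "slowly" : N

PP/N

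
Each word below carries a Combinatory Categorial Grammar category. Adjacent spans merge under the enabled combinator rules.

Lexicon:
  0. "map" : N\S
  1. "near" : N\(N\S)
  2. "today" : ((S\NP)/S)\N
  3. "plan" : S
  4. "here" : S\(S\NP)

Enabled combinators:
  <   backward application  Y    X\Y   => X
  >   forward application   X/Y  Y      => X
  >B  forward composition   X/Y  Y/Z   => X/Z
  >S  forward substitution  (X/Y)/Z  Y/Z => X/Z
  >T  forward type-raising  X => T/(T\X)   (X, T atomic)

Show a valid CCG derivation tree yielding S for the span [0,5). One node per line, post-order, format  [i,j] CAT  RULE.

[0,1] N\S  lex  "map"
[1,2] N\(N\S)  lex  "near"
[0,2] N  <  k=1
[2,3] ((S\NP)/S)\N  lex  "today"
[0,3] (S\NP)/S  <  k=2
[3,4] S  lex  "plan"
[0,4] S\NP  >  k=3
[4,5] S\(S\NP)  lex  "here"
[0,5] S  <  k=4

[0,5] S   <
  [0,4] S\NP   >
    [0,3] (S\NP)/S   <
      [0,2] N   <
        [0,1] "map" : N\S
        [1,2] "near" : N\(N\S)
      [2,3] "today" : ((S\NP)/S)\N
    [3,4] "plan" : S
  [4,5] "here" : S\(S\NP)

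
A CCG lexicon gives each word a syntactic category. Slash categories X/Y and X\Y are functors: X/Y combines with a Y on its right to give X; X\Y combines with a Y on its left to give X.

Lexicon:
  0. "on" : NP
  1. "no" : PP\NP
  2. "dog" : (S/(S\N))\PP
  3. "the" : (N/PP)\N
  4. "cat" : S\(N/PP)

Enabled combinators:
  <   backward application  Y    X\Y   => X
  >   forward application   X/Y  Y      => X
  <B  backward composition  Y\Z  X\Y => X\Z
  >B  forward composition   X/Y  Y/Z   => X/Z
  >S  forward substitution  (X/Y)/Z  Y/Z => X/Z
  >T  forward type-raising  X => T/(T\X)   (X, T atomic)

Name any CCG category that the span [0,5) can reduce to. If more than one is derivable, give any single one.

[0,5] S   >
  [0,3] S/(S\N)   <
    [0,2] PP   <
      [0,1] "on" : NP
      [1,2] "no" : PP\NP
    [2,3] "dog" : (S/(S\N))\PP
  [3,5] S\N   <B
    [3,4] "the" : (N/PP)\N
    [4,5] "cat" : S\(N/PP)

S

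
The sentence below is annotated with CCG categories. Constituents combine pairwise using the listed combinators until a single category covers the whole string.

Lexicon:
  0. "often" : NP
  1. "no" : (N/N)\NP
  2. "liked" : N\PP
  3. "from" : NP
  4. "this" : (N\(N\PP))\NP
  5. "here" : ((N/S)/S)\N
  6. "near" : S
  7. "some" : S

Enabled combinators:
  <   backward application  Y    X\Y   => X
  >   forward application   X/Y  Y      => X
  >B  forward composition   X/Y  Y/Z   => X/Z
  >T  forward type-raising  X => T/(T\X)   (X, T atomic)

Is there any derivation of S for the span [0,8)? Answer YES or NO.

NP (N/N)\NP N\PP NP (N\(N\PP))\NP ((N/S)/S)\N S S
CKY chart[0,8] = {N, N/(N\N), N/(S\S), NP/(NP\N), PP/(PP\N), S/(S\N)}; S ∉ chart

NO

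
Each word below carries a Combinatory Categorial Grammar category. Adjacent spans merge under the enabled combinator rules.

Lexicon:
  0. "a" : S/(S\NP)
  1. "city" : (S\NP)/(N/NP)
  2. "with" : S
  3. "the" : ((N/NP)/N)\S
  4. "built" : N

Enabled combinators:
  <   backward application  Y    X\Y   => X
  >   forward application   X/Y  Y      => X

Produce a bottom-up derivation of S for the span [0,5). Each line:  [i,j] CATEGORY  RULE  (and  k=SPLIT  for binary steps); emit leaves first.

[0,5] S   >
  [0,1] "a" : S/(S\NP)
  [1,5] S\NP   >
    [1,2] "city" : (S\NP)/(N/NP)
    [2,5] N/NP   >
      [2,4] (N/NP)/N   <
        [2,3] "with" : S
        [3,4] "the" : ((N/NP)/N)\S
      [4,5] "built" : N

[0,1] S/(S\NP)  lex  "a"
[1,2] (S\NP)/(N/NP)  lex  "city"
[2,3] S  lex  "with"
[3,4] ((N/NP)/N)\S  lex  "the"
[2,4] (N/NP)/N  <  k=3
[4,5] N  lex  "built"
[2,5] N/NP  >  k=4
[1,5] S\NP  >  k=2
[0,5] S  >  k=1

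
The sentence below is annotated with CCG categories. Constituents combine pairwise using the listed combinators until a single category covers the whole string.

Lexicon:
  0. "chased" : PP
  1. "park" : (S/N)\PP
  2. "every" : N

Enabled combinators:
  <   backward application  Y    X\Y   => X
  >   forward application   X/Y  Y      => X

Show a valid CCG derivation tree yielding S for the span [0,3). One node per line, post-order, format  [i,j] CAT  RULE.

[0,1] PP  lex  "chased"
[1,2] (S/N)\PP  lex  "park"
[0,2] S/N  <  k=1
[2,3] N  lex  "every"
[0,3] S  >  k=2

[0,3] S   >
  [0,2] S/N   <
    [0,1] "chased" : PP
    [1,2] "park" : (S/N)\PP
  [2,3] "every" : N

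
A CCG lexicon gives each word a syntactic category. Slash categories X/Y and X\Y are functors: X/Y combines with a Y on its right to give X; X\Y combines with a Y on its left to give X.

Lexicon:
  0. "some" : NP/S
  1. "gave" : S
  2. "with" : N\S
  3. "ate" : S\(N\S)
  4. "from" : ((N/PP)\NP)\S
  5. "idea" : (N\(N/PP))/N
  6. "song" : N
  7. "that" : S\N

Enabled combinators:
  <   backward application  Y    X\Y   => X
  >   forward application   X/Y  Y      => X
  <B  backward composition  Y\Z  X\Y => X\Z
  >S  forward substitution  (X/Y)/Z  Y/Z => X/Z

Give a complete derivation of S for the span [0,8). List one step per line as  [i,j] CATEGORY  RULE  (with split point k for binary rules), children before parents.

[0,8] S   <
  [0,2] NP   >
    [0,1] "some" : NP/S
    [1,2] "gave" : S
  [2,8] S\NP   <B
    [2,7] N\NP   <B
      [2,5] (N/PP)\NP   <
        [2,4] S   <
          [2,3] "with" : N\S
          [3,4] "ate" : S\(N\S)
        [4,5] "from" : ((N/PP)\NP)\S
      [5,7] N\(N/PP)   >
        [5,6] "idea" : (N\(N/PP))/N
        [6,7] "song" : N
    [7,8] "that" : S\N

[0,1] NP/S  lex  "some"
[1,2] S  lex  "gave"
[0,2] NP  >  k=1
[2,3] N\S  lex  "with"
[3,4] S\(N\S)  lex  "ate"
[2,4] S  <  k=3
[4,5] ((N/PP)\NP)\S  lex  "from"
[2,5] (N/PP)\NP  <  k=4
[5,6] (N\(N/PP))/N  lex  "idea"
[6,7] N  lex  "song"
[5,7] N\(N/PP)  >  k=6
[2,7] N\NP  <B  k=5
[7,8] S\N  lex  "that"
[2,8] S\NP  <B  k=7
[0,8] S  <  k=2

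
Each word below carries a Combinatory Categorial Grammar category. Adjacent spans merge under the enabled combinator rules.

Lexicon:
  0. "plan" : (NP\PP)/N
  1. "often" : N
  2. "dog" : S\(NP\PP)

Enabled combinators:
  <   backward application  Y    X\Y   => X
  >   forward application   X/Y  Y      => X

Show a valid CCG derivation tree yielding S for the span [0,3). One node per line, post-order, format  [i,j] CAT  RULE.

[0,1] (NP\PP)/N  lex  "plan"
[1,2] N  lex  "often"
[0,2] NP\PP  >  k=1
[2,3] S\(NP\PP)  lex  "dog"
[0,3] S  <  k=2

[0,3] S   <
  [0,2] NP\PP   >
    [0,1] "plan" : (NP\PP)/N
    [1,2] "often" : N
  [2,3] "dog" : S\(NP\PP)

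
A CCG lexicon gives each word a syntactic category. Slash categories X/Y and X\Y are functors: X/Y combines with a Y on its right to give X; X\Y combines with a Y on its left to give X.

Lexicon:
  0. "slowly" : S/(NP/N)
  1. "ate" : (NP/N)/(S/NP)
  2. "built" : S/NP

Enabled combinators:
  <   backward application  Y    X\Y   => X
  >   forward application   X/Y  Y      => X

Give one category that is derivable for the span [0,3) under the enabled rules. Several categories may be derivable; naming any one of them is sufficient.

S

[0,3] S   >
  [0,1] "slowly" : S/(NP/N)
  [1,3] NP/N   >
    [1,2] "ate" : (NP/N)/(S/NP)
    [2,3] "built" : S/NP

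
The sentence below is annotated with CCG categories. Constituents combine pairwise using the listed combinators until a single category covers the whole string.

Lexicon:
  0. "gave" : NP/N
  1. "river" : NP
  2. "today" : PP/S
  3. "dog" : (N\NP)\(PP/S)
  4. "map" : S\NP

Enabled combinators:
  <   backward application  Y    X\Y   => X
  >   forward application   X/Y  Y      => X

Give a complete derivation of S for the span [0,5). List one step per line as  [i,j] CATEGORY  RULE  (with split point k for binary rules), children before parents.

[0,1] NP/N  lex  "gave"
[1,2] NP  lex  "river"
[2,3] PP/S  lex  "today"
[3,4] (N\NP)\(PP/S)  lex  "dog"
[2,4] N\NP  <  k=3
[1,4] N  <  k=2
[0,4] NP  >  k=1
[4,5] S\NP  lex  "map"
[0,5] S  <  k=4

[0,5] S   <
  [0,4] NP   >
    [0,1] "gave" : NP/N
    [1,4] N   <
      [1,2] "river" : NP
      [2,4] N\NP   <
        [2,3] "today" : PP/S
        [3,4] "dog" : (N\NP)\(PP/S)
  [4,5] "map" : S\NP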